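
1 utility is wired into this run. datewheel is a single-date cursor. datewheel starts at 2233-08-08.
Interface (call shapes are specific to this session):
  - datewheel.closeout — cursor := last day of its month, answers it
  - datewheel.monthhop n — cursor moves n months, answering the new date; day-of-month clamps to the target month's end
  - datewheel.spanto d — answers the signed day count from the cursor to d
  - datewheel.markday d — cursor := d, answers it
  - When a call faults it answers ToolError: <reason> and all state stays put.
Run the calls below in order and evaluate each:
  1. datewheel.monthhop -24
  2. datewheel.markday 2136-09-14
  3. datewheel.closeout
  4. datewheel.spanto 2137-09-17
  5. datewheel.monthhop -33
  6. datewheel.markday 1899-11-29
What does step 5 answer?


Then datewheel.monthhop on n='-24': 2231-08-08.
I use datewheel.markday on d='2136-09-14', and see 2136-09-14.
Calling datewheel.closeout(), and observe 2136-09-30.
Invoking datewheel.spanto on d='2137-09-17', → 352.
Next I call datewheel.monthhop on n='-33', giving 2133-12-30.
I invoke datewheel.markday on d='1899-11-29', and get 1899-11-29.

Answer: 2133-12-30


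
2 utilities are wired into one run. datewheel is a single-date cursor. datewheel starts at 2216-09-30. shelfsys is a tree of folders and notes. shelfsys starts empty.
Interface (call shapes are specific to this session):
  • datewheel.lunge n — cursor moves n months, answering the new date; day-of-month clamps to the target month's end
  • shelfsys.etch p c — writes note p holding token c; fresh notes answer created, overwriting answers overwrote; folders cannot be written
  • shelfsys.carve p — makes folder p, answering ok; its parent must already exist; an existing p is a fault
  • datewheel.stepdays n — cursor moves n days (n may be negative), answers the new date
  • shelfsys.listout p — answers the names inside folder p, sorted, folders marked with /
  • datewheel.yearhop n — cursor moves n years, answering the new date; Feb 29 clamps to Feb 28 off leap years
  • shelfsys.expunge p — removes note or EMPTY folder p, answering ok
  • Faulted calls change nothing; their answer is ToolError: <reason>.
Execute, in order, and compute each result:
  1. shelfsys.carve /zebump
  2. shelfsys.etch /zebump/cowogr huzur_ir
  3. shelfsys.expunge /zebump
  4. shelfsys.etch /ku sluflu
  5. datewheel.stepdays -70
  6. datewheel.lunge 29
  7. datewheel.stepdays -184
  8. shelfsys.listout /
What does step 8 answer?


Answer: [ku, zebump/]

Derivation:
·→ shelfsys.carve(p='/zebump')
·← ok
·→ shelfsys.etch(p='/zebump/cowogr', c='huzur_ir')
·← created
·→ shelfsys.expunge(p='/zebump')
·← ToolError: not empty
·→ shelfsys.etch(p='/ku', c='sluflu')
·← created
·→ datewheel.stepdays(n='-70')
·← 2216-07-22
·→ datewheel.lunge(n='29')
·← 2218-12-22
·→ datewheel.stepdays(n='-184')
·← 2218-06-21
·→ shelfsys.listout(p='/')
·← [ku, zebump/]


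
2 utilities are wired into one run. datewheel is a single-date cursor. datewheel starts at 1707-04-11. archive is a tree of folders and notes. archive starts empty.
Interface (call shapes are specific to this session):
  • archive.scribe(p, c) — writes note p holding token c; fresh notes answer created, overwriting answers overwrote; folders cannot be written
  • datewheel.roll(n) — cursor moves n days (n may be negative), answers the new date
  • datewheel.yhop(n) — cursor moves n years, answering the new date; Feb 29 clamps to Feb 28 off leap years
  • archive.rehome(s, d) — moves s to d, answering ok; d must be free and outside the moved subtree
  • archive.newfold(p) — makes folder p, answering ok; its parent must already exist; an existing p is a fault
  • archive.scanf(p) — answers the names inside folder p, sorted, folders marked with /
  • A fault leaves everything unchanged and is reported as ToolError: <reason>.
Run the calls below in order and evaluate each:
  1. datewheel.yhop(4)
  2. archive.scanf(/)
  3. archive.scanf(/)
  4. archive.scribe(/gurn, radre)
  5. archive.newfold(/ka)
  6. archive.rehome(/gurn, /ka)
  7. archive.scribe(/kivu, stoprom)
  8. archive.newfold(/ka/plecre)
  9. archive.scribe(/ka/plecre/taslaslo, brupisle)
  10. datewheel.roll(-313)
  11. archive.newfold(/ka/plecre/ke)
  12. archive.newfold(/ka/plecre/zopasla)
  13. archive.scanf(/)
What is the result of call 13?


Answer: [gurn, ka/, kivu]

Derivation:
~$ datewheel.yhop 4
  1711-04-11
~$ archive.scanf /
  []
~$ archive.scanf /
  []
~$ archive.scribe /gurn radre
  created
~$ archive.newfold /ka
  ok
~$ archive.rehome /gurn /ka
  ToolError: exists
~$ archive.scribe /kivu stoprom
  created
~$ archive.newfold /ka/plecre
  ok
~$ archive.scribe /ka/plecre/taslaslo brupisle
  created
~$ datewheel.roll -313
  1710-06-02
~$ archive.newfold /ka/plecre/ke
  ok
~$ archive.newfold /ka/plecre/zopasla
  ok
~$ archive.scanf /
  [gurn, ka/, kivu]


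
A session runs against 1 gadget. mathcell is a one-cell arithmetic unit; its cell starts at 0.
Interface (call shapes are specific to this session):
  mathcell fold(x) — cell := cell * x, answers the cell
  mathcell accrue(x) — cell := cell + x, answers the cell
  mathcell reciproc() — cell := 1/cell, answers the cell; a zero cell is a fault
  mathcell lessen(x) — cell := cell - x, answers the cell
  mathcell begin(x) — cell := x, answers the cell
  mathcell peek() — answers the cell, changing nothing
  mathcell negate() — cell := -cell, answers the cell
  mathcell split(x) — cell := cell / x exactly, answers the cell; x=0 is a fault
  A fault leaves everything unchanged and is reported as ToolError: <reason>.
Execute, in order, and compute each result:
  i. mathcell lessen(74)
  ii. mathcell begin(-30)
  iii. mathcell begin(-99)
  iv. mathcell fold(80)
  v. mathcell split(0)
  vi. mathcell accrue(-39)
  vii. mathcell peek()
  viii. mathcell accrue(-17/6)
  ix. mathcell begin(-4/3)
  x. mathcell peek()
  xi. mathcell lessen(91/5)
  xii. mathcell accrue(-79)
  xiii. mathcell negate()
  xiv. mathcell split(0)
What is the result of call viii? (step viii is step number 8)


Calling mathcell lessen passing x→74, and observe -74.
Then mathcell begin passing x→-30, and get -30.
Next I call mathcell begin passing x→-99: -99.
I use mathcell fold passing x→80, — result: -7920.
I try mathcell split passing x→0, giving ToolError: division by zero.
I invoke mathcell accrue passing x→-39, which returns -7959.
I run mathcell peek: -7959.
Invoking mathcell accrue passing x→-17/6, and get -47771/6.
I use mathcell begin passing x→-4/3, and see -4/3.
Then mathcell peek, and see -4/3.
Next I call mathcell lessen passing x→91/5, giving -293/15.
I call mathcell accrue passing x→-79: -1478/15.
I run mathcell negate, yielding 1478/15.
I invoke mathcell split passing x→0, — result: ToolError: division by zero.

Answer: -47771/6


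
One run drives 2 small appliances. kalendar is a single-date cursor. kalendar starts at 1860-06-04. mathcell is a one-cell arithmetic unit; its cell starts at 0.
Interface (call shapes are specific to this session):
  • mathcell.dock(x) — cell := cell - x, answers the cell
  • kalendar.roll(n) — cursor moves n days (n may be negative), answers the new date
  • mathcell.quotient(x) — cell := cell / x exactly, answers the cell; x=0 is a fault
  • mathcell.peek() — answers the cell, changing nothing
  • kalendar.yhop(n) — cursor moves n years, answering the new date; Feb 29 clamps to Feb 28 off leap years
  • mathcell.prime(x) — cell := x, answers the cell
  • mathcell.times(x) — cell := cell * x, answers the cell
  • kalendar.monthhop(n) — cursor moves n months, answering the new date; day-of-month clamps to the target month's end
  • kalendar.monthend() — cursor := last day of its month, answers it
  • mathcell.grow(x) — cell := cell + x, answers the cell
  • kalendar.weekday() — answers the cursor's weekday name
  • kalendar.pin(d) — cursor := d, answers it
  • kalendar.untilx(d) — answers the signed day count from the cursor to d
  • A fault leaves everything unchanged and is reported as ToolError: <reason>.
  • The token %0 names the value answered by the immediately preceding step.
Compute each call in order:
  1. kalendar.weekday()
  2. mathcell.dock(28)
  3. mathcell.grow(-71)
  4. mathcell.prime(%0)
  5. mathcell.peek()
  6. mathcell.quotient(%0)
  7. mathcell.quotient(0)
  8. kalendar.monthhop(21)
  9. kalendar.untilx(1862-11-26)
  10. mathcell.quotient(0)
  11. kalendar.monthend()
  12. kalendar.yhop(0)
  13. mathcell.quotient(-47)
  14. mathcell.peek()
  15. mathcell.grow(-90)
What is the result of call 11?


Answer: 1862-03-31

Derivation:
Invoking kalendar.weekday(), yielding Monday.
Calling mathcell.dock passing x='28', and get -28.
Invoking mathcell.grow passing x='-71', → -99.
Now I run mathcell.prime passing x='%0', → -99.
I run mathcell.peek, and get -99.
Invoking mathcell.quotient passing x='%0', giving 1.
I use mathcell.quotient passing x='0', which returns ToolError: division by zero.
Calling kalendar.monthhop passing n='21', and see 1862-03-04.
Invoking kalendar.untilx passing d='1862-11-26', and see 267.
Calling mathcell.quotient passing x='0', and get ToolError: division by zero.
Calling kalendar.monthend(), → 1862-03-31.
Using kalendar.yhop passing n='0', which returns 1862-03-31.
Now I run mathcell.quotient passing x='-47', and see -1/47.
Calling mathcell.peek(), and see -1/47.
Now I run mathcell.grow passing x='-90', which returns -4231/47.


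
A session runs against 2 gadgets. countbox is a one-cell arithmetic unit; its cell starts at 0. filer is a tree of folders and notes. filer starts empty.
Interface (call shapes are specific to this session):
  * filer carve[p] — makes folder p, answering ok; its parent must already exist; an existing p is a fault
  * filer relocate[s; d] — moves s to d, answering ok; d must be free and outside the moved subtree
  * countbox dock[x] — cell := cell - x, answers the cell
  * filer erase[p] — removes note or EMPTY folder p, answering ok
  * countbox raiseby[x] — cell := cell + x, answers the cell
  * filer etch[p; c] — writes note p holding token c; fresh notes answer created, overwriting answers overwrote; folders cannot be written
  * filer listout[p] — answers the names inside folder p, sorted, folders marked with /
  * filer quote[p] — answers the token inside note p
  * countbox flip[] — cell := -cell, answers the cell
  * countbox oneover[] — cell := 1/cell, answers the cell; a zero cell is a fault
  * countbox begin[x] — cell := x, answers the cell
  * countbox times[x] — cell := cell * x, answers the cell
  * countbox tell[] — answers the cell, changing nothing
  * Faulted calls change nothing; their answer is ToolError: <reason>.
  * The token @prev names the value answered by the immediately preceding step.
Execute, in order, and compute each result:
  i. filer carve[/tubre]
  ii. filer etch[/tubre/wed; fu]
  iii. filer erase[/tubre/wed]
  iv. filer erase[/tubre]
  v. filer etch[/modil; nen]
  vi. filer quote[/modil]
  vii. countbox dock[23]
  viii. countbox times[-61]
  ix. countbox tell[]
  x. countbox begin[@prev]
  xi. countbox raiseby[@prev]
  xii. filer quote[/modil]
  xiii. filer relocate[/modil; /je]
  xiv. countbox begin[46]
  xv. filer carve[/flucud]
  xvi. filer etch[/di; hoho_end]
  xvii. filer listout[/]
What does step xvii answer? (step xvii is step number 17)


>> filer carve(p: /tubre)
<< ok
>> filer etch(p: /tubre/wed, c: fu)
<< created
>> filer erase(p: /tubre/wed)
<< ok
>> filer erase(p: /tubre)
<< ok
>> filer etch(p: /modil, c: nen)
<< created
>> filer quote(p: /modil)
<< nen
>> countbox dock(x: 23)
<< -23
>> countbox times(x: -61)
<< 1403
>> countbox tell()
<< 1403
>> countbox begin(x: @prev)
<< 1403
>> countbox raiseby(x: @prev)
<< 2806
>> filer quote(p: /modil)
<< nen
>> filer relocate(s: /modil, d: /je)
<< ok
>> countbox begin(x: 46)
<< 46
>> filer carve(p: /flucud)
<< ok
>> filer etch(p: /di, c: hoho_end)
<< created
>> filer listout(p: /)
<< [di, flucud/, je]

Answer: [di, flucud/, je]


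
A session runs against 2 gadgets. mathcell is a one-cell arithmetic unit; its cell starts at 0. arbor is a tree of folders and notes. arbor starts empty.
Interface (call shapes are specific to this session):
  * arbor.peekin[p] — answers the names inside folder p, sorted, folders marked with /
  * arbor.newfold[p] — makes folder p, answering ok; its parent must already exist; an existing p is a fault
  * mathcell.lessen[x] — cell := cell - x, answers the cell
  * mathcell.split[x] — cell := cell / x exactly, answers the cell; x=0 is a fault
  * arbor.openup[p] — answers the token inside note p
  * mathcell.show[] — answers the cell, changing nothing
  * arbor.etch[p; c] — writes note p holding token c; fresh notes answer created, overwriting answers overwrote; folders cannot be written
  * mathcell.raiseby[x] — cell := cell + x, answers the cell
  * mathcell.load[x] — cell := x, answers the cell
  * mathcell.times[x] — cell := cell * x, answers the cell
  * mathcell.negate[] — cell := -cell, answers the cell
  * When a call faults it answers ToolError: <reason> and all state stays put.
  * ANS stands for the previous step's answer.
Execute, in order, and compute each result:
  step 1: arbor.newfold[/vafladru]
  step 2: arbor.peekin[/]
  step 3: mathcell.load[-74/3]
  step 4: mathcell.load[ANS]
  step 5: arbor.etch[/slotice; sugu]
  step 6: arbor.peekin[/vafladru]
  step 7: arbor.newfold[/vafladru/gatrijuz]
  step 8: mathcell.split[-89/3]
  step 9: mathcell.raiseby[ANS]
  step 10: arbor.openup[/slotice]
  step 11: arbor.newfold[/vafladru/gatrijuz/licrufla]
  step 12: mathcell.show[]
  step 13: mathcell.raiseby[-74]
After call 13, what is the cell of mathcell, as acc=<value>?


Answer: acc=-6438/89

Derivation:
% arbor.newfold p=/vafladru
= ok
% arbor.peekin p=/
= [vafladru/]
% mathcell.load x=-74/3
= -74/3
% mathcell.load x=ANS
= -74/3
% arbor.etch p=/slotice c=sugu
= created
% arbor.peekin p=/vafladru
= []
% arbor.newfold p=/vafladru/gatrijuz
= ok
% mathcell.split x=-89/3
= 74/89
% mathcell.raiseby x=ANS
= 148/89
% arbor.openup p=/slotice
= sugu
% arbor.newfold p=/vafladru/gatrijuz/licrufla
= ok
% mathcell.show
= 148/89
% mathcell.raiseby x=-74
= -6438/89


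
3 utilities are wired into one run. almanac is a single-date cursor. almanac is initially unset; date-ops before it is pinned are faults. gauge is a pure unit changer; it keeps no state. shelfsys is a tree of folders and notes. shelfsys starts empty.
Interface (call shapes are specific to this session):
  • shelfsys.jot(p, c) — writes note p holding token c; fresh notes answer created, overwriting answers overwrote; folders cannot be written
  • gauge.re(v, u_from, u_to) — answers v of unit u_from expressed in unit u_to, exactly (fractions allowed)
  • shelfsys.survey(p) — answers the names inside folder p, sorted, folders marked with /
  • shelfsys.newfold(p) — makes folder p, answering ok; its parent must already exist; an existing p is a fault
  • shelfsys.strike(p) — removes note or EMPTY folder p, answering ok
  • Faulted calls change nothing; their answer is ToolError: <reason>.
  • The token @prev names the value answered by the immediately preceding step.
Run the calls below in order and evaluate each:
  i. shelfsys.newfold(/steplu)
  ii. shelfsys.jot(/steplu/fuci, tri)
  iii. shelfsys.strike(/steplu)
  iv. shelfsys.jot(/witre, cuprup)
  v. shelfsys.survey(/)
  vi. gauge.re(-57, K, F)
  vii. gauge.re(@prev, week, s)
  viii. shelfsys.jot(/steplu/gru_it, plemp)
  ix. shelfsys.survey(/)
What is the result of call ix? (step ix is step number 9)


Answer: [steplu/, witre]

Derivation:
# newfold(p→/steplu) ~> ok
# jot(p→/steplu/fuci, c→tri) ~> created
# strike(p→/steplu) ~> ToolError: not empty
# jot(p→/witre, c→cuprup) ~> created
# survey(p→/) ~> [steplu/, witre]
# re(v→-57, u_from→K, u_to→F) ~> -56227/100
# re(v→@prev, u_from→week, u_to→s) ~> -340060896
# jot(p→/steplu/gru_it, c→plemp) ~> created
# survey(p→/) ~> [steplu/, witre]


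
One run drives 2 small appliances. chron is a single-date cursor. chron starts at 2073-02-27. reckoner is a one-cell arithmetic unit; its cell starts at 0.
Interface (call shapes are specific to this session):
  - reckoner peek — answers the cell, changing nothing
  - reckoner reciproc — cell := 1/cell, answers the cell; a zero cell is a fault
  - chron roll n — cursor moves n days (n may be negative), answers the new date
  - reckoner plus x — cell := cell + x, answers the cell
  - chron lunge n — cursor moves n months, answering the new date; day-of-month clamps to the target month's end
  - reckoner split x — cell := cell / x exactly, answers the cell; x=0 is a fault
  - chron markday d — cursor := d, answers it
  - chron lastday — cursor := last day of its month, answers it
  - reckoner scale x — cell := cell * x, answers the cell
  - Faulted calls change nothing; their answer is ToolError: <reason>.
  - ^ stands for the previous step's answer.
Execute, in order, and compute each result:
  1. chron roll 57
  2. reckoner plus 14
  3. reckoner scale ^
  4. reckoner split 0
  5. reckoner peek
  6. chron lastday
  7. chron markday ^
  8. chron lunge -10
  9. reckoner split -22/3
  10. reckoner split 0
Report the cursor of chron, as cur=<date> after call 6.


// 1. chron roll(n=57) ~> 2073-04-25
// 2. reckoner plus(x=14) ~> 14
// 3. reckoner scale(x=^) ~> 196
// 4. reckoner split(x=0) ~> ToolError: division by zero
// 5. reckoner peek() ~> 196
// 6. chron lastday() ~> 2073-04-30
// 7. chron markday(d=^) ~> 2073-04-30
// 8. chron lunge(n=-10) ~> 2072-06-30
// 9. reckoner split(x=-22/3) ~> -294/11
// 10. reckoner split(x=0) ~> ToolError: division by zero

Answer: cur=2073-04-30


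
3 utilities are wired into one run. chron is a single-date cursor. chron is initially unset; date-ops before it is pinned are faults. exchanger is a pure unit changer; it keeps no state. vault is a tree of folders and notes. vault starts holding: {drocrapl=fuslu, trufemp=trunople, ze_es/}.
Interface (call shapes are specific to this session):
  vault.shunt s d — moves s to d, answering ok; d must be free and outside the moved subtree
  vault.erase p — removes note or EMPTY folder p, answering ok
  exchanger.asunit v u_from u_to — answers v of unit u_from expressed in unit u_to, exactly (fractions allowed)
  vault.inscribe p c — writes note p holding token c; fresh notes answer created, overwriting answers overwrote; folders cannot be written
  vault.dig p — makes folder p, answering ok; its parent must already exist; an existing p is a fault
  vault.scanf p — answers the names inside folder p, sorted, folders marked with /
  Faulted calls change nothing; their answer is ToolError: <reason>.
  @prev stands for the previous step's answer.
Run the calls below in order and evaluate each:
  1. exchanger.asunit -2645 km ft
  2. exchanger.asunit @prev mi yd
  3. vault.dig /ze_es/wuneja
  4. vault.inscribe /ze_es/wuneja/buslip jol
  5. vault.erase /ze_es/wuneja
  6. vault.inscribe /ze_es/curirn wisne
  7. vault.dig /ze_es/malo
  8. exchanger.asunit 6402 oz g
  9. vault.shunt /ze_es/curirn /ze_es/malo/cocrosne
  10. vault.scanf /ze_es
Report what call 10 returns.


# exchanger.asunit(v: -2645, u_from: km, u_to: ft) : -3306250000/381
# exchanger.asunit(v: @prev, u_from: mi, u_to: yd) : -5819000000000/381
# vault.dig(p: /ze_es/wuneja) : ok
# vault.inscribe(p: /ze_es/wuneja/buslip, c: jol) : created
# vault.erase(p: /ze_es/wuneja) : ToolError: not empty
# vault.inscribe(p: /ze_es/curirn, c: wisne) : created
# vault.dig(p: /ze_es/malo) : ok
# exchanger.asunit(v: 6402, u_from: oz, u_to: g) : 145194917637/800000
# vault.shunt(s: /ze_es/curirn, d: /ze_es/malo/cocrosne) : ok
# vault.scanf(p: /ze_es) : [malo/, wuneja/]

Answer: [malo/, wuneja/]


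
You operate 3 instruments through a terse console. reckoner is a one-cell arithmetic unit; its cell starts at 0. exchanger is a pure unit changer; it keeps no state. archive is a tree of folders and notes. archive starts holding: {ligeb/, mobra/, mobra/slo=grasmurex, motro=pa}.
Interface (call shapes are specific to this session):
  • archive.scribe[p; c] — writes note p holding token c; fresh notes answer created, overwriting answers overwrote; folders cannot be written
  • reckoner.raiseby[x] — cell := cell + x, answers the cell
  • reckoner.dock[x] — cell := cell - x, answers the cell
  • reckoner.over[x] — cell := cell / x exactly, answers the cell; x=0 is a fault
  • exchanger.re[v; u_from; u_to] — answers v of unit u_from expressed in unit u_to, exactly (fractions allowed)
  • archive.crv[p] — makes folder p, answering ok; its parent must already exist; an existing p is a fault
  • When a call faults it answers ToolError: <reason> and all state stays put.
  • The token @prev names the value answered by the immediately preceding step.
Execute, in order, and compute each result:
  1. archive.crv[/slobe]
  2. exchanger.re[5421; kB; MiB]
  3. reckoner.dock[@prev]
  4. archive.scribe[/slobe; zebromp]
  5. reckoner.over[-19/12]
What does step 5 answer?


Then archive.crv with p→/slobe, and see ok.
Next I call exchanger.re with v→5421, u_from→kB, u_to→MiB, and get 677625/131072.
I invoke reckoner.dock with x→@prev, and see -677625/131072.
Invoking archive.scribe with p→/slobe, c→zebromp, and see ToolError: is a directory.
I try reckoner.over with x→-19/12, and get 2032875/622592.

Answer: 2032875/622592


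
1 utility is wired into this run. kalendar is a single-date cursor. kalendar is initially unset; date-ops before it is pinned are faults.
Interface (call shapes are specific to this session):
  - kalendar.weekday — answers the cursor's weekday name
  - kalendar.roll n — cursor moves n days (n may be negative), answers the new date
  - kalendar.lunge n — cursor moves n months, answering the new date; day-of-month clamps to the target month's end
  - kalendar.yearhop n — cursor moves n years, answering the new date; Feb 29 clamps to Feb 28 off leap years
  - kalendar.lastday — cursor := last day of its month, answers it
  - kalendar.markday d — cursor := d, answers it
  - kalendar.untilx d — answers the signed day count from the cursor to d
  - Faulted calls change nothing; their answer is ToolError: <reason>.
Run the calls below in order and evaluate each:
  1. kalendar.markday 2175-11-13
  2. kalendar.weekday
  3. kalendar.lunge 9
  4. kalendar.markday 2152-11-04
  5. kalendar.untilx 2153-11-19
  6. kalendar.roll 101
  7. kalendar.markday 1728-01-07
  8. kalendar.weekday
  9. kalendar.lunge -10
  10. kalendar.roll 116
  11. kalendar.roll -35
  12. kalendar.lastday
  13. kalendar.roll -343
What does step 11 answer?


Answer: 1727-05-27

Derivation:
CALL kalendar.markday[d=2175-11-13]
RET  2175-11-13
CALL kalendar.weekday[]
RET  Monday
CALL kalendar.lunge[n=9]
RET  2176-08-13
CALL kalendar.markday[d=2152-11-04]
RET  2152-11-04
CALL kalendar.untilx[d=2153-11-19]
RET  380
CALL kalendar.roll[n=101]
RET  2153-02-13
CALL kalendar.markday[d=1728-01-07]
RET  1728-01-07
CALL kalendar.weekday[]
RET  Wednesday
CALL kalendar.lunge[n=-10]
RET  1727-03-07
CALL kalendar.roll[n=116]
RET  1727-07-01
CALL kalendar.roll[n=-35]
RET  1727-05-27
CALL kalendar.lastday[]
RET  1727-05-31
CALL kalendar.roll[n=-343]
RET  1726-06-22


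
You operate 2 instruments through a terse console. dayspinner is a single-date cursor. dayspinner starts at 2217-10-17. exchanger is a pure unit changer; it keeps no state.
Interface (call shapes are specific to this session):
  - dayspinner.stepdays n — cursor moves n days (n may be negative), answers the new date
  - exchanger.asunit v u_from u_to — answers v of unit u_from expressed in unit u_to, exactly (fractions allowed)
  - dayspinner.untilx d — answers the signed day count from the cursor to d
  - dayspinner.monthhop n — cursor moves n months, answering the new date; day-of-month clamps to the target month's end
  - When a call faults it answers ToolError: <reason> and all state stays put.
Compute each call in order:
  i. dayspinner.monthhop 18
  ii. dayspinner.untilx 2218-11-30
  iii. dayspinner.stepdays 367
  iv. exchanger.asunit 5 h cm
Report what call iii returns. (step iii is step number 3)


Using dayspinner.monthhop with n='18', and get 2219-04-17.
Calling dayspinner.untilx with d='2218-11-30', which returns -138.
I run dayspinner.stepdays with n='367', which returns 2220-04-18.
Next I call exchanger.asunit with v='5', u_from='h', u_to='cm', → ToolError: incompatible units.

Answer: 2220-04-18


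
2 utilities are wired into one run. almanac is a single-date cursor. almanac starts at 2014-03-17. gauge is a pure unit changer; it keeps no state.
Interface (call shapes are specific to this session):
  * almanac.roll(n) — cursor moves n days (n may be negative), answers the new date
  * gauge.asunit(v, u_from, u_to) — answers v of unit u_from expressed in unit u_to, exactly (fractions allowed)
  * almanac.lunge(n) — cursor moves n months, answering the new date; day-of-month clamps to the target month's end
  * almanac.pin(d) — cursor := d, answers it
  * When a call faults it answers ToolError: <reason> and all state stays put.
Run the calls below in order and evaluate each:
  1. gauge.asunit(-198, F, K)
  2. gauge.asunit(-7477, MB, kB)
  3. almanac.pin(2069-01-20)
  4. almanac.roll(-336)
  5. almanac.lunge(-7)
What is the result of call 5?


# 1. asunit(v: -198, u_from: F, u_to: K) -> 26167/180
# 2. asunit(v: -7477, u_from: MB, u_to: kB) -> -7477000
# 3. pin(d: 2069-01-20) -> 2069-01-20
# 4. roll(n: -336) -> 2068-02-19
# 5. lunge(n: -7) -> 2067-07-19

Answer: 2067-07-19


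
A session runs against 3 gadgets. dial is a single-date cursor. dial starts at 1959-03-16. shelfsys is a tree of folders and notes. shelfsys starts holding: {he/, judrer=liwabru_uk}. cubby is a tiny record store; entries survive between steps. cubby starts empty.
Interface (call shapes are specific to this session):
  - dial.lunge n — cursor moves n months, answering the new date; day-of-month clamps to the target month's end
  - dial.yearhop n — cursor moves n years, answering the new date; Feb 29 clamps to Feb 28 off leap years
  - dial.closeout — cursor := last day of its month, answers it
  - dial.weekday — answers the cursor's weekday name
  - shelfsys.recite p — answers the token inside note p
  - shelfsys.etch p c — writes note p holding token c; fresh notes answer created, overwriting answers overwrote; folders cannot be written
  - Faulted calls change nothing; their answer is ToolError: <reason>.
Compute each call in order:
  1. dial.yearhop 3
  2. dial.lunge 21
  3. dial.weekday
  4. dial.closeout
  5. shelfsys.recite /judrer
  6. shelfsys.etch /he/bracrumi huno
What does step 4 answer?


Answer: 1963-12-31

Derivation:
[in] dial.yearhop n='3'
[out] 1962-03-16
[in] dial.lunge n='21'
[out] 1963-12-16
[in] dial.weekday
[out] Monday
[in] dial.closeout
[out] 1963-12-31
[in] shelfsys.recite p='/judrer'
[out] liwabru_uk
[in] shelfsys.etch p='/he/bracrumi' c='huno'
[out] created


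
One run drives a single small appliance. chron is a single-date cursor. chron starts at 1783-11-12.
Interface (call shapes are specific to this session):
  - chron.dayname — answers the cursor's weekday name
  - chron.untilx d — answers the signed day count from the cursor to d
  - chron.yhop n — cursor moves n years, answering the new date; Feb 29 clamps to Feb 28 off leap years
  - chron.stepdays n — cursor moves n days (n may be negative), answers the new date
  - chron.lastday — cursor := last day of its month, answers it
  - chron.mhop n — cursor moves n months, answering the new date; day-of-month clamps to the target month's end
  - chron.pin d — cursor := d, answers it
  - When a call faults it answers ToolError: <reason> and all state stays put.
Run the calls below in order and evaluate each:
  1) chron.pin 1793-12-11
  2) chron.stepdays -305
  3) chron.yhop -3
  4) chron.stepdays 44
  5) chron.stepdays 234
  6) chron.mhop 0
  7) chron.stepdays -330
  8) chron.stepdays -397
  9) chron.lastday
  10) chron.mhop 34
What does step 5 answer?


$ pin d='1793-12-11'
  1793-12-11
$ stepdays n='-305'
  1793-02-09
$ yhop n='-3'
  1790-02-09
$ stepdays n='44'
  1790-03-25
$ stepdays n='234'
  1790-11-14
$ mhop n='0'
  1790-11-14
$ stepdays n='-330'
  1789-12-19
$ stepdays n='-397'
  1788-11-17
$ lastday
  1788-11-30
$ mhop n='34'
  1791-09-30

Answer: 1790-11-14


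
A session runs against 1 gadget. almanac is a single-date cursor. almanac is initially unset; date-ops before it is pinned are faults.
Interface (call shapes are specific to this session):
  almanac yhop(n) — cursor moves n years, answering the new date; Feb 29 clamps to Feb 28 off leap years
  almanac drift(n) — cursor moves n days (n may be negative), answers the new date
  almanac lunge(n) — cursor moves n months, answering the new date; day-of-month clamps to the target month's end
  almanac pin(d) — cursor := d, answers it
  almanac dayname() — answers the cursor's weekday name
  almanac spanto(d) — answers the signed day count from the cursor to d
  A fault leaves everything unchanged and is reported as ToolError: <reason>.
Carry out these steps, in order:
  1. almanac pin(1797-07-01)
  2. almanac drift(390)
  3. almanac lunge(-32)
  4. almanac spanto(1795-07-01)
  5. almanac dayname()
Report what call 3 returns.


Answer: 1795-11-26

Derivation:
;; almanac pin(d='1797-07-01') : 1797-07-01
;; almanac drift(n='390') : 1798-07-26
;; almanac lunge(n='-32') : 1795-11-26
;; almanac spanto(d='1795-07-01') : -148
;; almanac dayname() : Thursday


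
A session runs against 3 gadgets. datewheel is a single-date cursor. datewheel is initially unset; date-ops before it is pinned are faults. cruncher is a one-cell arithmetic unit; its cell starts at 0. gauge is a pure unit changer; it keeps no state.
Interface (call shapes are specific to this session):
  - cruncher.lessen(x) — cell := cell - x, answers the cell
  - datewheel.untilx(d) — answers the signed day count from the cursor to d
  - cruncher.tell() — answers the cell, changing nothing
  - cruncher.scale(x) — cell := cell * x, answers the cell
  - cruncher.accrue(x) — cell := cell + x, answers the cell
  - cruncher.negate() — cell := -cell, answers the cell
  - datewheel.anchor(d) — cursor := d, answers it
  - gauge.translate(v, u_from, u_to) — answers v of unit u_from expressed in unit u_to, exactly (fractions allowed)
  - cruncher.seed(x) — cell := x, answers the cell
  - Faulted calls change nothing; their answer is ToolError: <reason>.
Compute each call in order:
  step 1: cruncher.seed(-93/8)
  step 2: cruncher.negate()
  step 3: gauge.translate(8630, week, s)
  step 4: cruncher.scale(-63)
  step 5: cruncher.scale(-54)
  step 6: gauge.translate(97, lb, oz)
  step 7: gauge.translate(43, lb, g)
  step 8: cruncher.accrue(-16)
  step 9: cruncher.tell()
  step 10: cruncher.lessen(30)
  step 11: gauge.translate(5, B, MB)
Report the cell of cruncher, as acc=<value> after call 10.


Calling cruncher.seed passing x='-93/8', and get -93/8.
I use cruncher.negate, giving 93/8.
I invoke gauge.translate passing v='8630', u_from='week', u_to='s', yielding 5219424000.
Calling cruncher.scale passing x='-63', yielding -5859/8.
Using cruncher.scale passing x='-54', yielding 158193/4.
I invoke gauge.translate passing v='97', u_from='lb', u_to='oz', and see 1552.
I call gauge.translate passing v='43', u_from='lb', u_to='g', giving 1950447191/100000.
Now I run cruncher.accrue passing x='-16', and get 158129/4.
I call cruncher.tell(), which returns 158129/4.
Next I call cruncher.lessen passing x='30', and get 158009/4.
Now I run gauge.translate passing v='5', u_from='B', u_to='MB', and observe 1/200000.

Answer: acc=158009/4


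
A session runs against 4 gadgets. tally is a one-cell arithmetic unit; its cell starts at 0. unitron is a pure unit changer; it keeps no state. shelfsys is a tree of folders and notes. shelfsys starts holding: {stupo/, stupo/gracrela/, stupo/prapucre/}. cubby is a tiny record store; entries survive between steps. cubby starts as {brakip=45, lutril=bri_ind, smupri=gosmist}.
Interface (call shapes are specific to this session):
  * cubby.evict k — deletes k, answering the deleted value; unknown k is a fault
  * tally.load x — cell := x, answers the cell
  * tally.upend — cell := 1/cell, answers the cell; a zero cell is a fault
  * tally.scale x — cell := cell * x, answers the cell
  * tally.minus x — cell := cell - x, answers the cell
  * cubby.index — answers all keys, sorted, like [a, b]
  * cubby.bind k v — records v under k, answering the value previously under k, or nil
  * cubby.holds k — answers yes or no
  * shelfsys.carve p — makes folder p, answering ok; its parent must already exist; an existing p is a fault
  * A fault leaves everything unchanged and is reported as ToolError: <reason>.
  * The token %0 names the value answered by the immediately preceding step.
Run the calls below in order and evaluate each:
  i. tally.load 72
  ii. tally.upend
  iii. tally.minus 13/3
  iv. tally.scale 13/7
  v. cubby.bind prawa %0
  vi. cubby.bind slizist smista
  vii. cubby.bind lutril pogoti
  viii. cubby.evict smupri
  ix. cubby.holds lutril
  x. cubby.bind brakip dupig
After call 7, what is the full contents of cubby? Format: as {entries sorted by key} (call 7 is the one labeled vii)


Answer: {brakip=45, lutril=pogoti, prawa=-4043/504, slizist=smista, smupri=gosmist}

Derivation:
Do: tally.load[72]
See: 72
Do: tally.upend[]
See: 1/72
Do: tally.minus[13/3]
See: -311/72
Do: tally.scale[13/7]
See: -4043/504
Do: cubby.bind[prawa; %0]
See: nil
Do: cubby.bind[slizist; smista]
See: nil
Do: cubby.bind[lutril; pogoti]
See: bri_ind
Do: cubby.evict[smupri]
See: gosmist
Do: cubby.holds[lutril]
See: yes
Do: cubby.bind[brakip; dupig]
See: 45


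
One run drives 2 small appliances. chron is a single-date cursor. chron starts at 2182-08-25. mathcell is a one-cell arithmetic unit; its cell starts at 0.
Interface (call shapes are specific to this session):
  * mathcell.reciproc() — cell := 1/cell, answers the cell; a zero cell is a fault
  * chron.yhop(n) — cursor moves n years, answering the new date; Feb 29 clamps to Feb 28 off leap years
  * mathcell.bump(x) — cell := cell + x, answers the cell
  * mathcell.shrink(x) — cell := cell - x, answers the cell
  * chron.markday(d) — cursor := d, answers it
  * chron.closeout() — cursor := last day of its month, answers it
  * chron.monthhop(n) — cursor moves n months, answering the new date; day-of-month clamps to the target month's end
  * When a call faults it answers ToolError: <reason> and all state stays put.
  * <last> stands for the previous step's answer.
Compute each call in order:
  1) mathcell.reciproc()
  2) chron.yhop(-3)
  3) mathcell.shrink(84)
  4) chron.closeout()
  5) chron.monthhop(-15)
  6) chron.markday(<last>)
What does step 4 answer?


>>> mathcell.reciproc
  ToolError: reciprocal of zero
>>> chron.yhop n→-3
  2179-08-25
>>> mathcell.shrink x→84
  -84
>>> chron.closeout
  2179-08-31
>>> chron.monthhop n→-15
  2178-05-31
>>> chron.markday d→<last>
  2178-05-31

Answer: 2179-08-31


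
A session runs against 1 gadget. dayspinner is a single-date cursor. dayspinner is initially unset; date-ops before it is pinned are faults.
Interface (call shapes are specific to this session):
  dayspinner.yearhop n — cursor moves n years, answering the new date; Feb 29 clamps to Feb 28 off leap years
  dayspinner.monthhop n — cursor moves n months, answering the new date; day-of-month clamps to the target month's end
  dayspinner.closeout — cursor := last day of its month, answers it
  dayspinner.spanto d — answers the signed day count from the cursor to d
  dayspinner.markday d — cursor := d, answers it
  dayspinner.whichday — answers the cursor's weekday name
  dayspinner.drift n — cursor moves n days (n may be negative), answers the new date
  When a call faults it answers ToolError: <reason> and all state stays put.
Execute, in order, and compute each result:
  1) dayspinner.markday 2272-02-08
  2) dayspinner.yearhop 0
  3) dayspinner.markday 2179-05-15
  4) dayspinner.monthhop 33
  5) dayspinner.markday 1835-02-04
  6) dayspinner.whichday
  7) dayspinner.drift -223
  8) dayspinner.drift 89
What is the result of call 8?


Answer: 1834-09-23

Derivation:
Using dayspinner.markday passing 2272-02-08, → 2272-02-08.
Invoking dayspinner.yearhop passing 0, and observe 2272-02-08.
I call dayspinner.markday passing 2179-05-15, which returns 2179-05-15.
Now I run dayspinner.monthhop passing 33, and observe 2182-02-15.
I call dayspinner.markday passing 1835-02-04, yielding 1835-02-04.
Using dayspinner.whichday, which returns Wednesday.
I call dayspinner.drift passing -223, and get 1834-06-26.
Invoking dayspinner.drift passing 89, → 1834-09-23.


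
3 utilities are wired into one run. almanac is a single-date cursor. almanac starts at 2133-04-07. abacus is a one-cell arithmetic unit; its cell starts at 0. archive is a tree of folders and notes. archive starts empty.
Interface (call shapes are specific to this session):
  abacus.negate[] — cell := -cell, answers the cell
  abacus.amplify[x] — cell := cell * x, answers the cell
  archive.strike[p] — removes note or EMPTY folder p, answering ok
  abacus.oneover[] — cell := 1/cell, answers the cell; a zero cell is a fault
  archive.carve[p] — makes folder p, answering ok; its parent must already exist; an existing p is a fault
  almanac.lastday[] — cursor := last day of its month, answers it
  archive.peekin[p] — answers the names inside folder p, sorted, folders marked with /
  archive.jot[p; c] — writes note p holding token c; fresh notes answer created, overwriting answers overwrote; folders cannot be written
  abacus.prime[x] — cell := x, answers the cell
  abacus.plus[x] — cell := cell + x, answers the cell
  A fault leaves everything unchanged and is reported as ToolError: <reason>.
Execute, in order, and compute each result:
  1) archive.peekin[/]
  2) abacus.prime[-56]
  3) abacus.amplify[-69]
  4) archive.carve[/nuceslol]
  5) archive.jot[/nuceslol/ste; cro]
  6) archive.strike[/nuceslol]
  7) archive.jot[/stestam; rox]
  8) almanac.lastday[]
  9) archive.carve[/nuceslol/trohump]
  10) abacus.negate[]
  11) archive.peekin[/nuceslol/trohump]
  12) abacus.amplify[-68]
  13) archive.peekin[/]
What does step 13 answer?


Answer: [nuceslol/, stestam]

Derivation:
I invoke archive.peekin(p='/'): [].
Now I run abacus.prime(x='-56'), which returns -56.
I try abacus.amplify(x='-69'), yielding 3864.
Using archive.carve(p='/nuceslol'), and see ok.
Using archive.jot(p='/nuceslol/ste', c='cro'), — result: created.
I invoke archive.strike(p='/nuceslol'), which returns ToolError: not empty.
Next I call archive.jot(p='/stestam', c='rox'), → created.
Calling almanac.lastday, and get 2133-04-30.
Next I call archive.carve(p='/nuceslol/trohump'), and observe ok.
I try abacus.negate, giving -3864.
Calling archive.peekin(p='/nuceslol/trohump'), and observe [].
Invoking abacus.amplify(x='-68'), and see 262752.
I use archive.peekin(p='/'), and see [nuceslol/, stestam].


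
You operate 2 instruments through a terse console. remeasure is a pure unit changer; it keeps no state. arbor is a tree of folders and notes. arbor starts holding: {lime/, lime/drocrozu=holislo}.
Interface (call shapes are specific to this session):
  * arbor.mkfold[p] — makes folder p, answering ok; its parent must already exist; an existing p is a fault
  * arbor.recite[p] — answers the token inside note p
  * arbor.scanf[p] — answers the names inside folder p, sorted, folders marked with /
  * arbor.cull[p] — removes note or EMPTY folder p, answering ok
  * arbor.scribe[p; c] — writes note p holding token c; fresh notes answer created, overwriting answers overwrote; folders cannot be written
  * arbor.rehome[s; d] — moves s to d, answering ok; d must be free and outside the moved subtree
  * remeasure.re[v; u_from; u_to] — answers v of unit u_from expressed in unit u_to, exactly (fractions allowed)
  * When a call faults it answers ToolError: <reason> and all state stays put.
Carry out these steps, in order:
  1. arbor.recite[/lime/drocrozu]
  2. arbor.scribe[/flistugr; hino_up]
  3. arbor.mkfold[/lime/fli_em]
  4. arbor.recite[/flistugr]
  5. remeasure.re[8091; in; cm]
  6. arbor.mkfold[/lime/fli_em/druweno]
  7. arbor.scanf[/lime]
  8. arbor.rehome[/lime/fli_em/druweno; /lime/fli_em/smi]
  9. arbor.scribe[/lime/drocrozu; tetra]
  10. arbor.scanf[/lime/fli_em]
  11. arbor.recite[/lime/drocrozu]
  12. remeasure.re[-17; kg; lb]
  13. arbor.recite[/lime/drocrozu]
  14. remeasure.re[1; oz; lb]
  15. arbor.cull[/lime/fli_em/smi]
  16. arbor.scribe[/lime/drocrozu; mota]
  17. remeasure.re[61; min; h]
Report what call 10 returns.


Answer: [smi/]

Derivation:
Step: recite[p=/lime/drocrozu]
Result: holislo
Step: scribe[p=/flistugr; c=hino_up]
Result: created
Step: mkfold[p=/lime/fli_em]
Result: ok
Step: recite[p=/flistugr]
Result: hino_up
Step: re[v=8091; u_from=in; u_to=cm]
Result: 1027557/50
Step: mkfold[p=/lime/fli_em/druweno]
Result: ok
Step: scanf[p=/lime]
Result: [drocrozu, fli_em/]
Step: rehome[s=/lime/fli_em/druweno; d=/lime/fli_em/smi]
Result: ok
Step: scribe[p=/lime/drocrozu; c=tetra]
Result: overwrote
Step: scanf[p=/lime/fli_em]
Result: [smi/]
Step: recite[p=/lime/drocrozu]
Result: tetra
Step: re[v=-17; u_from=kg; u_to=lb]
Result: -1700000000/45359237
Step: recite[p=/lime/drocrozu]
Result: tetra
Step: re[v=1; u_from=oz; u_to=lb]
Result: 1/16
Step: cull[p=/lime/fli_em/smi]
Result: ok
Step: scribe[p=/lime/drocrozu; c=mota]
Result: overwrote
Step: re[v=61; u_from=min; u_to=h]
Result: 61/60
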